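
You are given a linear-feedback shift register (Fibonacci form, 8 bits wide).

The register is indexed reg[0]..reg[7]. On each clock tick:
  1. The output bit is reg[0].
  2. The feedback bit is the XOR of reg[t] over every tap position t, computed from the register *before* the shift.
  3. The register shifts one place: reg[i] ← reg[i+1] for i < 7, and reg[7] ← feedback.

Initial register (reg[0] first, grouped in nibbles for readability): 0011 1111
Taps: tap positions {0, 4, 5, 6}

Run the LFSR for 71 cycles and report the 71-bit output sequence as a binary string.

00111111110010000101001111101010101110000011000101011001100101111110111

step | reg (before) | out | fb
   0 | 00111111 | 0 | 1
   1 | 01111111 | 0 | 1
   2 | 11111111 | 1 | 0
   3 | 11111110 | 1 | 0
   4 | 11111100 | 1 | 1
   5 | 11111001 | 1 | 0
   6 | 11110010 | 1 | 0
   7 | 11100100 | 1 | 0
   8 | 11001000 | 1 | 0
   9 | 10010000 | 1 | 1
  10 | 00100001 | 0 | 0
  11 | 01000010 | 0 | 1
  12 | 10000101 | 1 | 0
  13 | 00001010 | 0 | 0
  14 | 00010100 | 0 | 1
  15 | 00101001 | 0 | 1
  16 | 01010011 | 0 | 1
  17 | 10100111 | 1 | 1
  18 | 01001111 | 0 | 1
  19 | 10011111 | 1 | 0
  20 | 00111110 | 0 | 1
  21 | 01111101 | 0 | 0
  22 | 11111010 | 1 | 1
  23 | 11110101 | 1 | 0
  24 | 11101010 | 1 | 1
  25 | 11010101 | 1 | 0
  26 | 10101010 | 1 | 1
  27 | 01010101 | 0 | 1
  28 | 10101011 | 1 | 1
  29 | 01010111 | 0 | 0
  30 | 10101110 | 1 | 0
  31 | 01011100 | 0 | 0
  32 | 10111000 | 1 | 0
  33 | 01110000 | 0 | 0
  34 | 11100000 | 1 | 1
  35 | 11000001 | 1 | 1
  36 | 10000011 | 1 | 0
  37 | 00000110 | 0 | 0
  38 | 00001100 | 0 | 0
  39 | 00011000 | 0 | 1
  40 | 00110001 | 0 | 0
  41 | 01100010 | 0 | 1
  42 | 11000101 | 1 | 0
  43 | 10001010 | 1 | 1
  44 | 00010101 | 0 | 1
  45 | 00101011 | 0 | 0
  46 | 01010110 | 0 | 0
  47 | 10101100 | 1 | 1
  48 | 01011001 | 0 | 1
  49 | 10110011 | 1 | 0
  50 | 01100110 | 0 | 0
  51 | 11001100 | 1 | 1
  52 | 10011001 | 1 | 0
  53 | 00110010 | 0 | 1
  54 | 01100101 | 0 | 1
  55 | 11001011 | 1 | 1
  56 | 10010111 | 1 | 1
  57 | 00101111 | 0 | 1
  58 | 01011111 | 0 | 1
  59 | 10111111 | 1 | 0
  60 | 01111110 | 0 | 1
  61 | 11111101 | 1 | 1
  62 | 11111011 | 1 | 1
  63 | 11110111 | 1 | 1
  64 | 11101111 | 1 | 0
  65 | 11011110 | 1 | 0
  66 | 10111100 | 1 | 1
  67 | 01111001 | 0 | 1
  68 | 11110011 | 1 | 0
  69 | 11100110 | 1 | 1
  70 | 11001101 | 1 | 1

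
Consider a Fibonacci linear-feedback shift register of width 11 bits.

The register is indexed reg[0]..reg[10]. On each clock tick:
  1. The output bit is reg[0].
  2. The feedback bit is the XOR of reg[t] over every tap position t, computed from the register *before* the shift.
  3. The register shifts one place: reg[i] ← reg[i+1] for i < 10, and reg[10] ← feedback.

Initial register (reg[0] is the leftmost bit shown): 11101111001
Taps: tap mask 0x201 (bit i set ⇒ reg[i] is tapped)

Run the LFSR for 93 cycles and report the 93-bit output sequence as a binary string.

step | reg (before) | out | fb
   0 | 11101111001 | 1 | 1
   1 | 11011110011 | 1 | 0
   2 | 10111100110 | 1 | 0
   3 | 01111001100 | 0 | 0
   4 | 11110011000 | 1 | 1
   5 | 11100110001 | 1 | 1
   6 | 11001100011 | 1 | 0
   7 | 10011000110 | 1 | 0
   8 | 00110001100 | 0 | 0
   9 | 01100011000 | 0 | 0
  10 | 11000110000 | 1 | 1
  11 | 10001100001 | 1 | 1
  12 | 00011000011 | 0 | 1
  13 | 00110000111 | 0 | 1
  14 | 01100001111 | 0 | 1
  15 | 11000011111 | 1 | 0
  16 | 10000111110 | 1 | 0
  17 | 00001111100 | 0 | 0
  18 | 00011111000 | 0 | 0
  19 | 00111110000 | 0 | 0
  20 | 01111100000 | 0 | 0
  21 | 11111000000 | 1 | 1
  22 | 11110000001 | 1 | 1
  23 | 11100000011 | 1 | 0
  24 | 11000000110 | 1 | 0
  25 | 10000001100 | 1 | 1
  26 | 00000011001 | 0 | 0
  27 | 00000110010 | 0 | 1
  28 | 00001100101 | 0 | 0
  29 | 00011001010 | 0 | 1
  30 | 00110010101 | 0 | 0
  31 | 01100101010 | 0 | 1
  32 | 11001010101 | 1 | 1
  33 | 10010101011 | 1 | 0
  34 | 00101010110 | 0 | 1
  35 | 01010101101 | 0 | 0
  36 | 10101011010 | 1 | 0
  37 | 01010110100 | 0 | 0
  38 | 10101101000 | 1 | 1
  39 | 01011010001 | 0 | 0
  40 | 10110100010 | 1 | 0
  41 | 01101000100 | 0 | 0
  42 | 11010001000 | 1 | 1
  43 | 10100010001 | 1 | 1
  44 | 01000100011 | 0 | 1
  45 | 10001000111 | 1 | 0
  46 | 00010001110 | 0 | 1
  47 | 00100011101 | 0 | 0
  48 | 01000111010 | 0 | 1
  49 | 10001110101 | 1 | 1
  50 | 00011101011 | 0 | 1
  51 | 00111010111 | 0 | 1
  52 | 01110101111 | 0 | 1
  53 | 11101011111 | 1 | 0
  54 | 11010111110 | 1 | 0
  55 | 10101111100 | 1 | 1
  56 | 01011111001 | 0 | 0
  57 | 10111110010 | 1 | 0
  58 | 01111100100 | 0 | 0
  59 | 11111001000 | 1 | 1
  60 | 11110010001 | 1 | 1
  61 | 11100100011 | 1 | 0
  62 | 11001000110 | 1 | 0
  63 | 10010001100 | 1 | 1
  64 | 00100011001 | 0 | 0
  65 | 01000110010 | 0 | 1
  66 | 10001100101 | 1 | 1
  67 | 00011001011 | 0 | 1
  68 | 00110010111 | 0 | 1
  69 | 01100101111 | 0 | 1
  70 | 11001011111 | 1 | 0
  71 | 10010111110 | 1 | 0
  72 | 00101111100 | 0 | 0
  73 | 01011111000 | 0 | 0
  74 | 10111110000 | 1 | 1
  75 | 01111100001 | 0 | 0
  76 | 11111000010 | 1 | 0
  77 | 11110000100 | 1 | 1
  78 | 11100001001 | 1 | 1
  79 | 11000010011 | 1 | 0
  80 | 10000100110 | 1 | 0
  81 | 00001001100 | 0 | 0
  82 | 00010011000 | 0 | 0
  83 | 00100110000 | 0 | 0
  84 | 01001100000 | 0 | 0
  85 | 10011000000 | 1 | 1
  86 | 00110000001 | 0 | 0
  87 | 01100000010 | 0 | 1
  88 | 11000000101 | 1 | 1
  89 | 10000001011 | 1 | 0
  90 | 00000010110 | 0 | 1
  91 | 00000101101 | 0 | 0
  92 | 00001011010 | 0 | 1

111011110011000110000111110000001100101010110100010001110101111100100011001011111000010011000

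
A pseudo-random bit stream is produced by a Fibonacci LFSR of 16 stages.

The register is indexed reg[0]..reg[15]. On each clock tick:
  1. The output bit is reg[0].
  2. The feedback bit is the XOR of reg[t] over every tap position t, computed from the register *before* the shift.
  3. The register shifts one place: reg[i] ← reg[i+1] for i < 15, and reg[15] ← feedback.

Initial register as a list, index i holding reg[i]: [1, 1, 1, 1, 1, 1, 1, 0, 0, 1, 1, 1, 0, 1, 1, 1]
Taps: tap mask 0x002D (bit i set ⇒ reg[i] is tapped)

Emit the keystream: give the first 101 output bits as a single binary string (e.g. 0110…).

k : reg_k → out_k, fb_k
0: 1111111001110111 → 1, fb=0
1: 1111110011101110 → 1, fb=0
2: 1111100111011100 → 1, fb=1
3: 1111001110111001 → 1, fb=1
4: 1110011101110011 → 1, fb=1
5: 1100111011100111 → 1, fb=0
6: 1001110111001110 → 1, fb=1
7: 0011101110011101 → 0, fb=0
8: 0111011100111010 → 0, fb=1
9: 1110111001110101 → 1, fb=1
10: 1101110011101011 → 1, fb=1
11: 1011100111010111 → 1, fb=1
12: 0111001110101111 → 0, fb=0
13: 1110011101011110 → 1, fb=1
14: 1100111010111101 → 1, fb=0
15: 1001110101111010 → 1, fb=1
16: 0011101011110101 → 0, fb=0
17: 0111010111101010 → 0, fb=1
18: 1110101111010101 → 1, fb=0
19: 1101011110101010 → 1, fb=1
20: 1010111101010101 → 1, fb=1
21: 0101111010101011 → 0, fb=0
22: 1011110101010110 → 1, fb=0
23: 0111101010101100 → 0, fb=0
24: 1111010101011000 → 1, fb=0
25: 1110101010110000 → 1, fb=0
26: 1101010101100000 → 1, fb=1
27: 1010101011000001 → 1, fb=0
28: 0101010110000010 → 0, fb=0
29: 1010101100000100 → 1, fb=0
30: 0101011000001000 → 0, fb=0
31: 1010110000010000 → 1, fb=1
32: 0101100000100001 → 0, fb=1
33: 1011000001000011 → 1, fb=1
34: 0110000010000111 → 0, fb=1
35: 1100000100001111 → 1, fb=1
36: 1000001000011111 → 1, fb=1
37: 0000010000111111 → 0, fb=1
38: 0000100001111111 → 0, fb=0
39: 0001000011111110 → 0, fb=1
40: 0010000111111101 → 0, fb=1
41: 0100001111111011 → 0, fb=0
42: 1000011111110110 → 1, fb=0
43: 0000111111101100 → 0, fb=1
44: 0001111111011001 → 0, fb=0
45: 0011111110110010 → 0, fb=1
46: 0111111101100101 → 0, fb=1
47: 1111111011001011 → 1, fb=0
48: 1111110110010110 → 1, fb=0
49: 1111101100101100 → 1, fb=1
50: 1111011001011001 → 1, fb=0
51: 1110110010110010 → 1, fb=1
52: 1101100101100101 → 1, fb=0
53: 1011001011001010 → 1, fb=1
54: 0110010110010101 → 0, fb=0
55: 1100101100101010 → 1, fb=1
56: 1001011001010101 → 1, fb=1
57: 0010110010101011 → 0, fb=0
58: 0101100101010110 → 0, fb=1
59: 1011001010101101 → 1, fb=1
60: 0110010101011011 → 0, fb=0
61: 1100101010110110 → 1, fb=1
62: 1001010101101101 → 1, fb=1
63: 0010101011011011 → 0, fb=1
64: 0101010110110111 → 0, fb=0
65: 1010101101101110 → 1, fb=0
66: 0101011011011100 → 0, fb=0
67: 1010110110111000 → 1, fb=1
68: 0101101101110001 → 0, fb=1
69: 1011011011100011 → 1, fb=0
70: 0110110111000110 → 0, fb=0
71: 1101101110001100 → 1, fb=0
72: 1011011100011000 → 1, fb=0
73: 0110111000110000 → 0, fb=0
74: 1101110001100000 → 1, fb=1
75: 1011100011000001 → 1, fb=1
76: 0111000110000011 → 0, fb=0
77: 1110001100000110 → 1, fb=0
78: 1100011000001100 → 1, fb=0
79: 1000110000011000 → 1, fb=0
80: 0001100000110000 → 0, fb=1
81: 0011000001100001 → 0, fb=0
82: 0110000011000010 → 0, fb=1
83: 1100000110000101 → 1, fb=1
84: 1000001100001011 → 1, fb=1
85: 0000011000010111 → 0, fb=1
86: 0000110000101111 → 0, fb=1
87: 0001100001011111 → 0, fb=1
88: 0011000010111111 → 0, fb=0
89: 0110000101111110 → 0, fb=1
90: 1100001011111101 → 1, fb=1
91: 1000010111111011 → 1, fb=0
92: 0000101111110110 → 0, fb=0
93: 0001011111101100 → 0, fb=0
94: 0010111111011000 → 0, fb=0
95: 0101111110110000 → 0, fb=0
96: 1011111101100000 → 1, fb=0
97: 0111111011000000 → 0, fb=1
98: 1111110110000001 → 1, fb=0
99: 1111101100000010 → 1, fb=1
100: 1111011000000101 → 1, fb=0

11111110011101110011101011110101010110000010000111111101100101100101010110110111000110000011000010111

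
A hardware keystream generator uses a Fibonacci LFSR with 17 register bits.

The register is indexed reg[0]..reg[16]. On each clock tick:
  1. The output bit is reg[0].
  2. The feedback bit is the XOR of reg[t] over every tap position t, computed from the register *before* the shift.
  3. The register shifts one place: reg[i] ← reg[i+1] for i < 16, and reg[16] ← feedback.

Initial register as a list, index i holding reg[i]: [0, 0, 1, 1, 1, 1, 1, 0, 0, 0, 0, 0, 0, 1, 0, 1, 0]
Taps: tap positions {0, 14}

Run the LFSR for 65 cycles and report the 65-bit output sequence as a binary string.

00111110000001010011100000000010110001001001001100000010000010001

tick  register→output (feedback)
  0  00111110000001010→0 (0)
  1  01111100000010100→0 (1)
  2  11111000000101001→1 (1)
  3  11110000001010011→1 (1)
  4  11100000010100111→1 (0)
  5  11000000101001110→1 (0)
  6  10000001010011100→1 (0)
  7  00000010100111000→0 (0)
  8  00000101001110000→0 (0)
  9  00001010011100000→0 (0)
 10  00010100111000000→0 (0)
 11  00101001110000000→0 (0)
 12  01010011100000000→0 (0)
 13  10100111000000000→1 (1)
 14  01001110000000001→0 (0)
 15  10011100000000010→1 (1)
 16  00111000000000101→0 (1)
 17  01110000000001011→0 (0)
 18  11100000000010110→1 (0)
 19  11000000000101100→1 (0)
 20  10000000001011000→1 (1)
 21  00000000010110001→0 (0)
 22  00000000101100010→0 (0)
 23  00000001011000100→0 (1)
 24  00000010110001001→0 (0)
 25  00000101100010010→0 (0)
 26  00001011000100100→0 (1)
 27  00010110001001001→0 (0)
 28  00101100010010010→0 (0)
 29  01011000100100100→0 (1)
 30  10110001001001001→1 (1)
 31  01100010010010011→0 (0)
 32  11000100100100110→1 (0)
 33  10001001001001100→1 (0)
 34  00010010010011000→0 (0)
 35  00100100100110000→0 (0)
 36  01001001001100000→0 (0)
 37  10010010011000000→1 (1)
 38  00100100110000001→0 (0)
 39  01001001100000010→0 (0)
 40  10010011000000100→1 (0)
 41  00100110000001000→0 (0)
 42  01001100000010000→0 (0)
 43  10011000000100000→1 (1)
 44  00110000001000001→0 (0)
 45  01100000010000010→0 (0)
 46  11000000100000100→1 (0)
 47  10000001000001000→1 (1)
 48  00000010000010001→0 (0)
 49  00000100000100010→0 (0)
 50  00001000001000100→0 (1)
 51  00010000010001001→0 (0)
 52  00100000100010010→0 (0)
 53  01000001000100100→0 (1)
 54  10000010001001001→1 (1)
 55  00000100010010011→0 (0)
 56  00001000100100110→0 (1)
 57  00010001001001101→0 (1)
 58  00100010010011011→0 (0)
 59  01000100100110110→0 (1)
 60  10001001001101101→1 (0)
 61  00010010011011010→0 (0)
 62  00100100110110100→0 (1)
 63  01001001101101001→0 (0)
 64  10010011011010010→1 (1)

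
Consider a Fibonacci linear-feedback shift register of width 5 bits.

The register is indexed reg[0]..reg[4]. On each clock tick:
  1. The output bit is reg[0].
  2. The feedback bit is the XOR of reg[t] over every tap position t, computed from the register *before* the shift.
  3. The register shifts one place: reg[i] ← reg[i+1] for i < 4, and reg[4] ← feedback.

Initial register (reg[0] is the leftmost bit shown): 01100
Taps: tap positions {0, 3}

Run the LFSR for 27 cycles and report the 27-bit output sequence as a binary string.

step | reg (before) | out | fb
   0 | 01100 | 0 | 0
   1 | 11000 | 1 | 1
   2 | 10001 | 1 | 1
   3 | 00011 | 0 | 1
   4 | 00111 | 0 | 1
   5 | 01111 | 0 | 1
   6 | 11111 | 1 | 0
   7 | 11110 | 1 | 0
   8 | 11100 | 1 | 1
   9 | 11001 | 1 | 1
  10 | 10011 | 1 | 0
  11 | 00110 | 0 | 1
  12 | 01101 | 0 | 0
  13 | 11010 | 1 | 0
  14 | 10100 | 1 | 1
  15 | 01001 | 0 | 0
  16 | 10010 | 1 | 0
  17 | 00100 | 0 | 0
  18 | 01000 | 0 | 0
  19 | 10000 | 1 | 1
  20 | 00001 | 0 | 0
  21 | 00010 | 0 | 1
  22 | 00101 | 0 | 0
  23 | 01010 | 0 | 1
  24 | 10101 | 1 | 1
  25 | 01011 | 0 | 1
  26 | 10111 | 1 | 0

011000111110011010010000101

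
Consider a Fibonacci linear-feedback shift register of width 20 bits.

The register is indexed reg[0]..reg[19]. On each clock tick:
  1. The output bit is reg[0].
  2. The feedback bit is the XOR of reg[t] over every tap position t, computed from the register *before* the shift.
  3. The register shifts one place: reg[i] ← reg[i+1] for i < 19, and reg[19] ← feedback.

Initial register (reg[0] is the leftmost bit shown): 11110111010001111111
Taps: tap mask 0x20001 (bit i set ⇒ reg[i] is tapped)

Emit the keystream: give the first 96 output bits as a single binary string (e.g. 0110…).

tick  register→output (feedback)
  0  11110111010001111111→1 (0)
  1  11101110100011111110→1 (0)
  2  11011101000111111100→1 (0)
  3  10111010001111111000→1 (1)
  4  01110100011111110001→0 (0)
  5  11101000111111100010→1 (1)
  6  11010001111111000101→1 (0)
  7  10100011111110001010→1 (1)
  8  01000111111100010101→0 (1)
  9  10001111111000101011→1 (1)
 10  00011111110001010111→0 (1)
 11  00111111100010101111→0 (1)
 12  01111111000101011111→0 (1)
 13  11111110001010111111→1 (0)
 14  11111100010101111110→1 (0)
 15  11111000101011111100→1 (0)
 16  11110001010111111000→1 (1)
 17  11100010101111110001→1 (1)
 18  11000101011111100011→1 (1)
 19  10001010111111000111→1 (0)
 20  00010101111110001110→0 (1)
 21  00101011111100011101→0 (1)
 22  01010111111000111011→0 (0)
 23  10101111110001110110→1 (0)
 24  01011111100011101100→0 (1)
 25  10111111000111011001→1 (1)
 26  01111110001110110011→0 (0)
 27  11111100011101100110→1 (0)
 28  11111000111011001100→1 (0)
 29  11110001110110011000→1 (1)
 30  11100011101100110001→1 (1)
 31  11000111011001100011→1 (1)
 32  10001110110011000111→1 (0)
 33  00011101100110001110→0 (1)
 34  00111011001100011101→0 (1)
 35  01110110011000111011→0 (0)
 36  11101100110001110110→1 (0)
 37  11011001100011101100→1 (0)
 38  10110011000111011000→1 (1)
 39  01100110001110110001→0 (0)
 40  11001100011101100010→1 (1)
 41  10011000111011000101→1 (0)
 42  00110001110110001010→0 (0)
 43  01100011101100010100→0 (1)
 44  11000111011000101001→1 (1)
 45  10001110110001010011→1 (1)
 46  00011101100010100111→0 (1)
 47  00111011000101001111→0 (1)
 48  01110110001010011111→0 (1)
 49  11101100010100111111→1 (0)
 50  11011000101001111110→1 (0)
 51  10110001010011111100→1 (0)
 52  01100010100111111000→0 (0)
 53  11000101001111110000→1 (1)
 54  10001010011111100001→1 (1)
 55  00010100111111000011→0 (0)
 56  00101001111110000110→0 (1)
 57  01010011111100001101→0 (1)
 58  10100111111000011011→1 (1)
 59  01001111110000110111→0 (1)
 60  10011111100001101111→1 (0)
 61  00111111000011011110→0 (1)
 62  01111110000110111101→0 (1)
 63  11111100001101111011→1 (1)
 64  11111000011011110111→1 (0)
 65  11110000110111101110→1 (0)
 66  11100001101111011100→1 (0)
 67  11000011011110111000→1 (1)
 68  10000110111101110001→1 (1)
 69  00001101111011100011→0 (0)
 70  00011011110111000110→0 (1)
 71  00110111101110001101→0 (1)
 72  01101111011100011011→0 (0)
 73  11011110111000110110→1 (0)
 74  10111101110001101100→1 (0)
 75  01111011100011011000→0 (0)
 76  11110111000110110000→1 (1)
 77  11101110001101100001→1 (1)
 78  11011100011011000011→1 (1)
 79  10111000110110000111→1 (0)
 80  01110001101100001110→0 (1)
 81  11100011011000011101→1 (0)
 82  11000110110000111010→1 (1)
 83  10001101100001110101→1 (0)
 84  00011011000011101010→0 (0)
 85  00110110000111010100→0 (1)
 86  01101100001110101001→0 (0)
 87  11011000011101010010→1 (1)
 88  10110000111010100101→1 (0)
 89  01100001110101001010→0 (0)
 90  11000011101010010100→1 (0)
 91  10000111010100101000→1 (1)
 92  00001110101001010001→0 (0)
 93  00011101010010100010→0 (0)
 94  00111010100101000100→0 (1)
 95  01110101001010001001→0 (0)

111101110100011111110001010111111000111011001100011101100010100111111000011011110111000110110000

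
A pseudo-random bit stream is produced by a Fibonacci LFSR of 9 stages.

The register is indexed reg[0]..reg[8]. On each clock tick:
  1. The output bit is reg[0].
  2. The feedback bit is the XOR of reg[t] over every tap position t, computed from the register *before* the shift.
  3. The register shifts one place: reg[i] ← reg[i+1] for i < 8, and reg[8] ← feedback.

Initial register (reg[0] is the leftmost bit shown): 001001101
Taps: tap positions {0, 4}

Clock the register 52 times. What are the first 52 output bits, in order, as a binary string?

step | reg (before) | out | fb
   0 | 001001101 | 0 | 0
   1 | 010011010 | 0 | 1
   2 | 100110101 | 1 | 0
   3 | 001101010 | 0 | 0
   4 | 011010100 | 0 | 1
   5 | 110101001 | 1 | 1
   6 | 101010011 | 1 | 0
   7 | 010100110 | 0 | 0
   8 | 101001100 | 1 | 1
   9 | 010011001 | 0 | 1
  10 | 100110011 | 1 | 0
  11 | 001100110 | 0 | 0
  12 | 011001100 | 0 | 0
  13 | 110011000 | 1 | 0
  14 | 100110000 | 1 | 0
  15 | 001100000 | 0 | 0
  16 | 011000000 | 0 | 0
  17 | 110000000 | 1 | 1
  18 | 100000001 | 1 | 1
  19 | 000000011 | 0 | 0
  20 | 000000110 | 0 | 0
  21 | 000001100 | 0 | 0
  22 | 000011000 | 0 | 1
  23 | 000110001 | 0 | 1
  24 | 001100011 | 0 | 0
  25 | 011000110 | 0 | 0
  26 | 110001100 | 1 | 1
  27 | 100011001 | 1 | 0
  28 | 000110010 | 0 | 1
  29 | 001100101 | 0 | 0
  30 | 011001010 | 0 | 0
  31 | 110010100 | 1 | 0
  32 | 100101000 | 1 | 1
  33 | 001010001 | 0 | 1
  34 | 010100011 | 0 | 0
  35 | 101000110 | 1 | 1
  36 | 010001101 | 0 | 0
  37 | 100011010 | 1 | 0
  38 | 000110100 | 0 | 1
  39 | 001101001 | 0 | 0
  40 | 011010010 | 0 | 1
  41 | 110100101 | 1 | 1
  42 | 101001011 | 1 | 1
  43 | 010010111 | 0 | 1
  44 | 100101111 | 1 | 1
  45 | 001011111 | 0 | 1
  46 | 010111111 | 0 | 1
  47 | 101111111 | 1 | 0
  48 | 011111110 | 0 | 1
  49 | 111111101 | 1 | 0
  50 | 111111010 | 1 | 0
  51 | 111110100 | 1 | 0

0010011010100110011000000011000110010100011010010111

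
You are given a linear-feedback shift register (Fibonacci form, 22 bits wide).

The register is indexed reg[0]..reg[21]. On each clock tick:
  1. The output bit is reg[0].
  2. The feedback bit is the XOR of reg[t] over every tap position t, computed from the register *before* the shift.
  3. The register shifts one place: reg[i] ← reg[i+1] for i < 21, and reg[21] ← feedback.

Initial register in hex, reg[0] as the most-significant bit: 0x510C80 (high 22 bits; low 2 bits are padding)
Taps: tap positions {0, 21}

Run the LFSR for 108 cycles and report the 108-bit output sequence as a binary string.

tick  register→output (feedback)
  0  0101000100001100100000→0 (0)
  1  1010001000011001000000→1 (1)
  2  0100010000110010000001→0 (1)
  3  1000100001100100000011→1 (0)
  4  0001000011001000000110→0 (0)
  5  0010000110010000001100→0 (0)
  6  0100001100100000011000→0 (0)
  7  1000011001000000110000→1 (1)
  8  0000110010000001100001→0 (1)
  9  0001100100000011000011→0 (1)
 10  0011001000000110000111→0 (1)
 11  0110010000001100001111→0 (1)
 12  1100100000011000011111→1 (0)
 13  1001000000110000111110→1 (1)
 14  0010000001100001111101→0 (1)
 15  0100000011000011111011→0 (1)
 16  1000000110000111110111→1 (0)
 17  0000001100001111101110→0 (0)
 18  0000011000011111011100→0 (0)
 19  0000110000111110111000→0 (0)
 20  0001100001111101110000→0 (0)
 21  0011000011111011100000→0 (0)
 22  0110000111110111000000→0 (0)
 23  1100001111101110000000→1 (1)
 24  1000011111011100000001→1 (0)
 25  0000111110111000000010→0 (0)
 26  0001111101110000000100→0 (0)
 27  0011111011100000001000→0 (0)
 28  0111110111000000010000→0 (0)
 29  1111101110000000100000→1 (1)
 30  1111011100000001000001→1 (0)
 31  1110111000000010000010→1 (1)
 32  1101110000000100000101→1 (0)
 33  1011100000001000001010→1 (1)
 34  0111000000010000010101→0 (1)
 35  1110000000100000101011→1 (0)
 36  1100000001000001010110→1 (1)
 37  1000000010000010101101→1 (0)
 38  0000000100000101011010→0 (0)
 39  0000001000001010110100→0 (0)
 40  0000010000010101101000→0 (0)
 41  0000100000101011010000→0 (0)
 42  0001000001010110100000→0 (0)
 43  0010000010101101000000→0 (0)
 44  0100000101011010000000→0 (0)
 45  1000001010110100000000→1 (1)
 46  0000010101101000000001→0 (1)
 47  0000101011010000000011→0 (1)
 48  0001010110100000000111→0 (1)
 49  0010101101000000001111→0 (1)
 50  0101011010000000011111→0 (1)
 51  1010110100000000111111→1 (0)
 52  0101101000000001111110→0 (0)
 53  1011010000000011111100→1 (1)
 54  0110100000000111111001→0 (1)
 55  1101000000001111110011→1 (0)
 56  1010000000011111100110→1 (1)
 57  0100000000111111001101→0 (1)
 58  1000000001111110011011→1 (0)
 59  0000000011111100110110→0 (0)
 60  0000000111111001101100→0 (0)
 61  0000001111110011011000→0 (0)
 62  0000011111100110110000→0 (0)
 63  0000111111001101100000→0 (0)
 64  0001111110011011000000→0 (0)
 65  0011111100110110000000→0 (0)
 66  0111111001101100000000→0 (0)
 67  1111110011011000000000→1 (1)
 68  1111100110110000000001→1 (0)
 69  1111001101100000000010→1 (1)
 70  1110011011000000000101→1 (0)
 71  1100110110000000001010→1 (1)
 72  1001101100000000010101→1 (0)
 73  0011011000000000101010→0 (0)
 74  0110110000000001010100→0 (0)
 75  1101100000000010101000→1 (1)
 76  1011000000000101010001→1 (0)
 77  0110000000001010100010→0 (0)
 78  1100000000010101000100→1 (1)
 79  1000000000101010001001→1 (0)
 80  0000000001010100010010→0 (0)
 81  0000000010101000100100→0 (0)
 82  0000000101010001001000→0 (0)
 83  0000001010100010010000→0 (0)
 84  0000010101000100100000→0 (0)
 85  0000101010001001000000→0 (0)
 86  0001010100010010000000→0 (0)
 87  0010101000100100000000→0 (0)
 88  0101010001001000000000→0 (0)
 89  1010100010010000000000→1 (1)
 90  0101000100100000000001→0 (1)
 91  1010001001000000000011→1 (0)
 92  0100010010000000000110→0 (0)
 93  1000100100000000001100→1 (1)
 94  0001001000000000011001→0 (1)
 95  0010010000000000110011→0 (1)
 96  0100100000000001100111→0 (1)
 97  1001000000000011001111→1 (0)
 98  0010000000000110011110→0 (0)
 99  0100000000001100111100→0 (0)
100  1000000000011001111000→1 (1)
101  0000000000110011110001→0 (1)
102  0000000001100111100011→0 (1)
103  0000000011001111000111→0 (1)
104  0000000110011110001111→0 (1)
105  0000001100111100011111→0 (1)
106  0000011001111000111111→0 (1)
107  0000110011110001111111→0 (1)

010100010000110010000001100001111101110000000100000101011010000000011111100110110000000001010100010010000000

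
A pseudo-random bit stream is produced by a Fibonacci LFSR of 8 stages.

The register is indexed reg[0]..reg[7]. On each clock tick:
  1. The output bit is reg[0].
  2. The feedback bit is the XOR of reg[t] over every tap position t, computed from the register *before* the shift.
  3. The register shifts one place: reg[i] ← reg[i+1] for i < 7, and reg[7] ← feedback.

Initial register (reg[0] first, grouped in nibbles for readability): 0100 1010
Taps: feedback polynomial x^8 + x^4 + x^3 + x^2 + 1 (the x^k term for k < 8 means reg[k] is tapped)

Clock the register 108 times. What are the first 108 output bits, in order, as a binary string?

k : reg_k → out_k, fb_k
0: 01001010 → 0, fb=1
1: 10010101 → 1, fb=0
2: 00101010 → 0, fb=0
3: 01010100 → 0, fb=1
4: 10101001 → 1, fb=1
5: 01010011 → 0, fb=1
6: 10100111 → 1, fb=0
7: 01001110 → 0, fb=1
8: 10011101 → 1, fb=1
9: 00111011 → 0, fb=1
10: 01110111 → 0, fb=0
11: 11101110 → 1, fb=1
12: 11011101 → 1, fb=1
13: 10111011 → 1, fb=0
14: 01110110 → 0, fb=0
15: 11101100 → 1, fb=1
16: 11011001 → 1, fb=1
17: 10110011 → 1, fb=1
18: 01100111 → 0, fb=1
19: 11001111 → 1, fb=0
20: 10011110 → 1, fb=1
21: 00111101 → 0, fb=1
22: 01111011 → 0, fb=1
23: 11110111 → 1, fb=1
24: 11101111 → 1, fb=1
25: 11011111 → 1, fb=1
26: 10111111 → 1, fb=0
27: 01111110 → 0, fb=1
28: 11111101 → 1, fb=0
29: 11111010 → 1, fb=0
30: 11110100 → 1, fb=1
31: 11101001 → 1, fb=1
32: 11010011 → 1, fb=0
33: 10100110 → 1, fb=0
34: 01001100 → 0, fb=1
35: 10011001 → 1, fb=1
36: 00110011 → 0, fb=0
37: 01100110 → 0, fb=1
38: 11001101 → 1, fb=0
39: 10011010 → 1, fb=1
40: 00110101 → 0, fb=0
41: 01101010 → 0, fb=0
42: 11010100 → 1, fb=0
43: 10101000 → 1, fb=1
44: 01010001 → 0, fb=1
45: 10100011 → 1, fb=0
46: 01000110 → 0, fb=0
47: 10001100 → 1, fb=0
48: 00011000 → 0, fb=0
49: 00110000 → 0, fb=0
50: 01100000 → 0, fb=1
51: 11000001 → 1, fb=1
52: 10000011 → 1, fb=1
53: 00000111 → 0, fb=0
54: 00001110 → 0, fb=1
55: 00011101 → 0, fb=0
56: 00111010 → 0, fb=1
57: 01110101 → 0, fb=0
58: 11101010 → 1, fb=1
59: 11010101 → 1, fb=0
60: 10101010 → 1, fb=1
61: 01010101 → 0, fb=1
62: 10101011 → 1, fb=1
63: 01010111 → 0, fb=1
64: 10101111 → 1, fb=1
65: 01011111 → 0, fb=0
66: 10111110 → 1, fb=0
67: 01111100 → 0, fb=1
68: 11111001 → 1, fb=0
69: 11110010 → 1, fb=1
70: 11100101 → 1, fb=0
71: 11001010 → 1, fb=0
72: 10010100 → 1, fb=0
73: 00101000 → 0, fb=0
74: 01010000 → 0, fb=1
75: 10100001 → 1, fb=0
76: 01000010 → 0, fb=0
77: 10000100 → 1, fb=1
78: 00001001 → 0, fb=1
79: 00010011 → 0, fb=1
80: 00100111 → 0, fb=1
81: 01001111 → 0, fb=1
82: 10011111 → 1, fb=1
83: 00111111 → 0, fb=1
84: 01111111 → 0, fb=1
85: 11111111 → 1, fb=0
86: 11111110 → 1, fb=0
87: 11111100 → 1, fb=0
88: 11111000 → 1, fb=0
89: 11110000 → 1, fb=1
90: 11100001 → 1, fb=0
91: 11000010 → 1, fb=1
92: 10000101 → 1, fb=1
93: 00001011 → 0, fb=1
94: 00010111 → 0, fb=1
95: 00101111 → 0, fb=0
96: 01011110 → 0, fb=0
97: 10111100 → 1, fb=0
98: 01111000 → 0, fb=1
99: 11110001 → 1, fb=1
100: 11100011 → 1, fb=0
101: 11000110 → 1, fb=1
102: 10001101 → 1, fb=0
103: 00011010 → 0, fb=0
104: 00110100 → 0, fb=0
105: 01101000 → 0, fb=0
106: 11010000 → 1, fb=0
107: 10100000 → 1, fb=0

010010101001110111011001111011111101001100110101000110000011101010101111100101000010011111111000010111100011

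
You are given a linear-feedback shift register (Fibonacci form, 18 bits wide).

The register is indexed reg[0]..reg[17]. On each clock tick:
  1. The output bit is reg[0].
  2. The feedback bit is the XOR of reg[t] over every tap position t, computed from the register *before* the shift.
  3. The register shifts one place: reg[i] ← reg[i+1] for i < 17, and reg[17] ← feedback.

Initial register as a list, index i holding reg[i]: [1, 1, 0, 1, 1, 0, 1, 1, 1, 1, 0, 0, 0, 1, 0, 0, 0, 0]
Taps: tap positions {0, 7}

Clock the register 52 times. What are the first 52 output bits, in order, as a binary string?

tick  register→output (feedback)
  0  110110111100010000→1 (0)
  1  101101111000100000→1 (0)
  2  011011110001000000→0 (1)
  3  110111100010000001→1 (1)
  4  101111000100000011→1 (1)
  5  011110001000000111→0 (0)
  6  111100010000001110→1 (0)
  7  111000100000011100→1 (1)
  8  110001000000111001→1 (1)
  9  100010000001110011→1 (1)
 10  000100000011100111→0 (0)
 11  001000000111001110→0 (0)
 12  010000001110011100→0 (0)
 13  100000011100111000→1 (0)
 14  000000111001110000→0 (1)
 15  000001110011100001→0 (1)
 16  000011100111000011→0 (0)
 17  000111001110000110→0 (0)
 18  001110011100001100→0 (1)
 19  011100111000011001→0 (1)
 20  111001110000110011→1 (0)
 21  110011100001100110→1 (1)
 22  100111000011001101→1 (1)
 23  001110000110011011→0 (0)
 24  011100001100110110→0 (0)
 25  111000011001101100→1 (0)
 26  110000110011011000→1 (0)
 27  100001100110110000→1 (1)
 28  000011001101100001→0 (0)
 29  000110011011000010→0 (1)
 30  001100110110000101→0 (1)
 31  011001101100001011→0 (0)
 32  110011011000010110→1 (0)
 33  100110110000101100→1 (0)
 34  001101100001011000→0 (0)
 35  011011000010110000→0 (0)
 36  110110000101100000→1 (1)
 37  101100001011000001→1 (1)
 38  011000010110000011→0 (1)
 39  110000101100000111→1 (1)
 40  100001011000001111→1 (0)
 41  000010110000011110→0 (1)
 42  000101100000111101→0 (0)
 43  001011000001111010→0 (0)
 44  010110000011110100→0 (0)
 45  101100000111101000→1 (1)
 46  011000001111010001→0 (0)
 47  110000011110100010→1 (0)
 48  100000111101000100→1 (0)
 49  000001111010001000→0 (1)
 50  000011110100010001→0 (1)
 51  000111101000100011→0 (0)

1101101111000100000011100111000011001101100001011000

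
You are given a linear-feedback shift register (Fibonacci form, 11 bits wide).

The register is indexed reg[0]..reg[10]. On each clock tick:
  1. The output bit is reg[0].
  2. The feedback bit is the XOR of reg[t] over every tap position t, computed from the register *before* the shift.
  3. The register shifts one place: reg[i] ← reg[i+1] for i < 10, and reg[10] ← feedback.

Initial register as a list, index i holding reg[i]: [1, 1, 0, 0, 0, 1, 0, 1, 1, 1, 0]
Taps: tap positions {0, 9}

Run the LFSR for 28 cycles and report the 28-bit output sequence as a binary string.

tick  register→output (feedback)
  0  11000101110→1 (0)
  1  10001011100→1 (1)
  2  00010111001→0 (0)
  3  00101110010→0 (1)
  4  01011100101→0 (0)
  5  10111001010→1 (0)
  6  01110010100→0 (0)
  7  11100101000→1 (1)
  8  11001010001→1 (1)
  9  10010100011→1 (0)
 10  00101000110→0 (1)
 11  01010001101→0 (0)
 12  10100011010→1 (0)
 13  01000110100→0 (0)
 14  10001101000→1 (1)
 15  00011010001→0 (0)
 16  00110100010→0 (1)
 17  01101000101→0 (0)
 18  11010001010→1 (0)
 19  10100010100→1 (1)
 20  01000101001→0 (0)
 21  10001010010→1 (0)
 22  00010100100→0 (0)
 23  00101001000→0 (0)
 24  01010010000→0 (0)
 25  10100100000→1 (1)
 26  01001000001→0 (0)
 27  10010000010→1 (0)

1100010111001010001101000101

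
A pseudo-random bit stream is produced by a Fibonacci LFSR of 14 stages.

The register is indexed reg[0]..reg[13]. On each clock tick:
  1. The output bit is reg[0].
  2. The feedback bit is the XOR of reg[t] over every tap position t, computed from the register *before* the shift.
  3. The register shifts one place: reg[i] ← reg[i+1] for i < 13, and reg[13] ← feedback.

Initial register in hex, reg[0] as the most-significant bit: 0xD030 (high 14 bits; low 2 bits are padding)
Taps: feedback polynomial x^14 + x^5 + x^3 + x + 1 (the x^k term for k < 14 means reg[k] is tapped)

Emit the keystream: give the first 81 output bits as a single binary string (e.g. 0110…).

k : reg_k → out_k, fb_k
0: 11010000001100 → 1, fb=1
1: 10100000011001 → 1, fb=1
2: 01000000110011 → 0, fb=1
3: 10000001100111 → 1, fb=1
4: 00000011001111 → 0, fb=0
5: 00000110011110 → 0, fb=1
6: 00001100111101 → 0, fb=1
7: 00011001111011 → 0, fb=1
8: 00110011110111 → 0, fb=1
9: 01100111101111 → 0, fb=0
10: 11001111011110 → 1, fb=1
11: 10011110111101 → 1, fb=1
12: 00111101111011 → 0, fb=0
13: 01111011110110 → 0, fb=0
14: 11110111101100 → 1, fb=0
15: 11101111011000 → 1, fb=1
16: 11011110110001 → 1, fb=0
17: 10111101100010 → 1, fb=1
18: 01111011000101 → 0, fb=0
19: 11110110001010 → 1, fb=0
20: 11101100010100 → 1, fb=1
21: 11011000101001 → 1, fb=1
22: 10110001010011 → 1, fb=0
23: 01100010100110 → 0, fb=1
24: 11000101001101 → 1, fb=1
25: 10001010011011 → 1, fb=1
26: 00010100110111 → 0, fb=0
27: 00101001101110 → 0, fb=0
28: 01010011011100 → 0, fb=0
29: 10100110111000 → 1, fb=0
30: 01001101110000 → 0, fb=0
31: 10011011100000 → 1, fb=0
32: 00110111000000 → 0, fb=0
33: 01101110000000 → 0, fb=0
34: 11011100000000 → 1, fb=0
35: 10111000000000 → 1, fb=0
36: 01110000000000 → 0, fb=0
37: 11100000000000 → 1, fb=0
38: 11000000000000 → 1, fb=0
39: 10000000000000 → 1, fb=1
40: 00000000000001 → 0, fb=0
41: 00000000000010 → 0, fb=0
42: 00000000000100 → 0, fb=0
43: 00000000001000 → 0, fb=0
44: 00000000010000 → 0, fb=0
45: 00000000100000 → 0, fb=0
46: 00000001000000 → 0, fb=0
47: 00000010000000 → 0, fb=0
48: 00000100000000 → 0, fb=1
49: 00001000000001 → 0, fb=0
50: 00010000000010 → 0, fb=1
51: 00100000000101 → 0, fb=0
52: 01000000001010 → 0, fb=1
53: 10000000010101 → 1, fb=1
54: 00000000101011 → 0, fb=0
55: 00000001010110 → 0, fb=0
56: 00000010101100 → 0, fb=0
57: 00000101011000 → 0, fb=1
58: 00001010110001 → 0, fb=0
59: 00010101100010 → 0, fb=0
60: 00101011000100 → 0, fb=0
61: 01010110001000 → 0, fb=1
62: 10101100010001 → 1, fb=0
63: 01011000100010 → 0, fb=0
64: 10110001000100 → 1, fb=0
65: 01100010001000 → 0, fb=1
66: 11000100010001 → 1, fb=1
67: 10001000100011 → 1, fb=1
68: 00010001000111 → 0, fb=1
69: 00100010001111 → 0, fb=0
70: 01000100011110 → 0, fb=0
71: 10001000111100 → 1, fb=1
72: 00010001111001 → 0, fb=1
73: 00100011110011 → 0, fb=0
74: 01000111100110 → 0, fb=0
75: 10001111001100 → 1, fb=0
76: 00011110011000 → 0, fb=0
77: 00111100110000 → 0, fb=0
78: 01111001100000 → 0, fb=0
79: 11110011000000 → 1, fb=1
80: 11100110000001 → 1, fb=1

110100000011001111011110110001010011011100000000000001000000001010110001000100011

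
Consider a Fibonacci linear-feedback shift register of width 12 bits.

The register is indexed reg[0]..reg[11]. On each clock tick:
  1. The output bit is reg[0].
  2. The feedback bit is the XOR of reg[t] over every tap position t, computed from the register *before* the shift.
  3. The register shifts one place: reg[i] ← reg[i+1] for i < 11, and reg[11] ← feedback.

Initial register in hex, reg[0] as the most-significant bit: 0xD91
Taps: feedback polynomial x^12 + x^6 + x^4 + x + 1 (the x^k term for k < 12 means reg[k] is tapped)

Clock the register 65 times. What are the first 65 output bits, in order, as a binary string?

11011001000110111100011000011010110100110110100110010100011011100

tick  register→output (feedback)
  0  110110010001→1 (1)
  1  101100100011→1 (0)
  2  011001000110→0 (1)
  3  110010001101→1 (1)
  4  100100011011→1 (1)
  5  001000110111→0 (1)
  6  010001101111→0 (0)
  7  100011011110→1 (0)
  8  000110111100→0 (0)
  9  001101111000→0 (1)
 10  011011110001→0 (1)
 11  110111100011→1 (0)
 12  101111000110→1 (0)
 13  011110001100→0 (0)
 14  111100011000→1 (0)
 15  111000110000→1 (1)
 16  110001100001→1 (1)
 17  100011000011→1 (0)
 18  000110000110→0 (1)
 19  001100001101→0 (0)
 20  011000011010→0 (1)
 21  110000110101→1 (1)
 22  100001101011→1 (0)
 23  000011010110→0 (1)
 24  000110101101→0 (0)
 25  001101011010→0 (0)
 26  011010110100→0 (1)
 27  110101101001→1 (1)
 28  101011010011→1 (0)
 29  010110100110→0 (1)
 30  101101001101→1 (1)
 31  011010011011→0 (0)
 32  110100110110→1 (1)
 33  101001101101→1 (0)
 34  010011011010→0 (0)
 35  100110110100→1 (1)
 36  001101101001→0 (1)
 37  011011010011→0 (0)
 38  110110100110→1 (0)
 39  101101001100→1 (1)
 40  011010011001→0 (0)
 41  110100110010→1 (1)
 42  101001100101→1 (0)
 43  010011001010→0 (0)
 44  100110010100→1 (0)
 45  001100101000→0 (1)
 46  011001010001→0 (1)
 47  110010100011→1 (0)
 48  100101000110→1 (1)
 49  001010001101→0 (1)
 50  010100011011→0 (1)
 51  101000110111→1 (0)
 52  010001101110→0 (0)
 53  100011011100→1 (0)
 54  000110111000→0 (0)
 55  001101110000→0 (1)
 56  011011100001→0 (1)
 57  110111000011→1 (1)
 58  101110000111→1 (0)
 59  011100001110→0 (1)
 60  111000011101→1 (0)
 61  110000111010→1 (1)
 62  100001110101→1 (0)
 63  000011101010→0 (0)
 64  000111010100→0 (1)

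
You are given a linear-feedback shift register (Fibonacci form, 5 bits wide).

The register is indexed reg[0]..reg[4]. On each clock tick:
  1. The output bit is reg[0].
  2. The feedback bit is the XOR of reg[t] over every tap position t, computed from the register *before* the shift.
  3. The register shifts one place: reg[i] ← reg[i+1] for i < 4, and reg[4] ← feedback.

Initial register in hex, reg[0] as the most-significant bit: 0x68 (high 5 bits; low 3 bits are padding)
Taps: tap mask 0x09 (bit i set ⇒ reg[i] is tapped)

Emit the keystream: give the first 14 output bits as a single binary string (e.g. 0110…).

tick  register→output (feedback)
  0  01101→0 (0)
  1  11010→1 (0)
  2  10100→1 (1)
  3  01001→0 (0)
  4  10010→1 (0)
  5  00100→0 (0)
  6  01000→0 (0)
  7  10000→1 (1)
  8  00001→0 (0)
  9  00010→0 (1)
 10  00101→0 (0)
 11  01010→0 (1)
 12  10101→1 (1)
 13  01011→0 (1)

01101001000010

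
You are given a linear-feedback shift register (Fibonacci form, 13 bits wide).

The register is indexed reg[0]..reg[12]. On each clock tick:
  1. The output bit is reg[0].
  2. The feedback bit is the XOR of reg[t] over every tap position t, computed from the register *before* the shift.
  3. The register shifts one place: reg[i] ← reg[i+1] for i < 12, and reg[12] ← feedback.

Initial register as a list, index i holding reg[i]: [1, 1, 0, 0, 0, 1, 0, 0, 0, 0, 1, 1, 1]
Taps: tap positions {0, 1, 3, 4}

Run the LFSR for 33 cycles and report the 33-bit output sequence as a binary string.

k : reg_k → out_k, fb_k
0: 1100010000111 → 1, fb=0
1: 1000100001110 → 1, fb=0
2: 0001000011100 → 0, fb=1
3: 0010000111001 → 0, fb=0
4: 0100001110010 → 0, fb=1
5: 1000011100101 → 1, fb=1
6: 0000111001011 → 0, fb=1
7: 0001110010111 → 0, fb=0
8: 0011100101110 → 0, fb=0
9: 0111001011100 → 0, fb=0
10: 1110010111000 → 1, fb=0
11: 1100101110000 → 1, fb=1
12: 1001011100001 → 1, fb=0
13: 0010111000010 → 0, fb=1
14: 0101110000101 → 0, fb=1
15: 1011100001011 → 1, fb=1
16: 0111000010111 → 0, fb=0
17: 1110000101110 → 1, fb=0
18: 1100001011100 → 1, fb=0
19: 1000010111000 → 1, fb=1
20: 0000101110001 → 0, fb=1
21: 0001011100011 → 0, fb=1
22: 0010111000111 → 0, fb=1
23: 0101110001111 → 0, fb=1
24: 1011100011111 → 1, fb=1
25: 0111000111111 → 0, fb=0
26: 1110001111110 → 1, fb=0
27: 1100011111100 → 1, fb=0
28: 1000111111000 → 1, fb=0
29: 0001111110000 → 0, fb=0
30: 0011111100000 → 0, fb=0
31: 0111111000000 → 0, fb=1
32: 1111110000001 → 1, fb=0

110001000011100101110000101110001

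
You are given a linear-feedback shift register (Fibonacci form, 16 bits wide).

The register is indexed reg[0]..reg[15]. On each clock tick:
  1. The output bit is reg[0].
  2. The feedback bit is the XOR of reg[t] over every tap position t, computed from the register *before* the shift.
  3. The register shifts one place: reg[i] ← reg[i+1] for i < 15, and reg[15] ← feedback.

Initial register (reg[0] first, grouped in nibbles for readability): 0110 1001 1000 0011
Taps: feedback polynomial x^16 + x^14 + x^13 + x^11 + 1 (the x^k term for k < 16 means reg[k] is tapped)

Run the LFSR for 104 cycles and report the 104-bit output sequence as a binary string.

k : reg_k → out_k, fb_k
0: 0110100110000011 → 0, fb=1
1: 1101001100000111 → 1, fb=1
2: 1010011000001111 → 1, fb=1
3: 0100110000011111 → 0, fb=1
4: 1001100000111111 → 1, fb=0
5: 0011000001111110 → 0, fb=1
6: 0110000011111101 → 0, fb=0
7: 1100000111111010 → 1, fb=1
8: 1000001111110101 → 1, fb=1
9: 0000011111101011 → 0, fb=1
10: 0000111111010111 → 0, fb=1
11: 0001111110101111 → 0, fb=0
12: 0011111101011110 → 0, fb=1
13: 0111111010111101 → 0, fb=0
14: 1111110101111010 → 1, fb=1
15: 1111101011110101 → 1, fb=1
16: 1111010111101011 → 1, fb=0
17: 1110101111010110 → 1, fb=0
18: 1101011110101100 → 1, fb=0
19: 1010111101011000 → 1, fb=0
20: 0101111010110000 → 0, fb=1
21: 1011110101100001 → 1, fb=1
22: 0111101011000011 → 0, fb=1
23: 1111010110000111 → 1, fb=1
24: 1110101100001111 → 1, fb=1
25: 1101011000011111 → 1, fb=0
26: 1010110000111110 → 1, fb=0
27: 0101100001111100 → 0, fb=0
28: 1011000011111000 → 1, fb=0
29: 0110000111110000 → 0, fb=1
30: 1100001111100001 → 1, fb=1
31: 1000011111000011 → 1, fb=0
32: 0000111110000110 → 0, fb=0
33: 0001111100001100 → 0, fb=1
34: 0011111000011001 → 0, fb=1
35: 0111110000110011 → 0, fb=0
36: 1111100001100110 → 1, fb=1
37: 1111000011001101 → 1, fb=0
38: 1110000110011010 → 1, fb=1
39: 1100001100110101 → 1, fb=1
40: 1000011001101011 → 1, fb=0
41: 0000110011010110 → 0, fb=1
42: 0001100110101101 → 0, fb=1
43: 0011001101011011 → 0, fb=0
44: 0110011010110110 → 0, fb=1
45: 1100110101101101 → 1, fb=0
46: 1001101011011010 → 1, fb=1
47: 0011010110110101 → 0, fb=0
48: 0110101101101010 → 0, fb=1
49: 1101011011010101 → 1, fb=1
50: 1010110110101011 → 1, fb=0
51: 0101101101010110 → 0, fb=1
52: 1011011010101101 → 1, fb=0
53: 0110110101011010 → 0, fb=0
54: 1101101010110100 → 1, fb=1
55: 1011010101101001 → 1, fb=1
56: 0110101011010011 → 0, fb=0
57: 1101010110100110 → 1, fb=1
58: 1010101101001101 → 1, fb=0
59: 0101011010011010 → 0, fb=0
60: 1010110100110100 → 1, fb=1
61: 0101101001101001 → 0, fb=0
62: 1011010011010010 → 1, fb=1
63: 0110100110100101 → 0, fb=1
64: 1101001101001011 → 1, fb=0
65: 1010011010010110 → 1, fb=0
66: 0100110100101100 → 0, fb=1
67: 1001101001011001 → 1, fb=0
68: 0011010010110010 → 0, fb=0
69: 0110100101100100 → 0, fb=1
70: 1101001011001001 → 1, fb=1
71: 1010010110010011 → 1, fb=1
72: 0100101100100111 → 0, fb=0
73: 1001011001001110 → 1, fb=1
74: 0010110010011101 → 0, fb=0
75: 0101100100111010 → 0, fb=0
76: 1011001001110100 → 1, fb=1
77: 0110010011101001 → 0, fb=0
78: 1100100111010010 → 1, fb=1
79: 1001001110100101 → 1, fb=0
80: 0010011101001010 → 0, fb=1
81: 0100111010010101 → 0, fb=0
82: 1001110100101010 → 1, fb=0
83: 0011101001010100 → 0, fb=0
84: 0111010010101000 → 0, fb=0
85: 1110100101010000 → 1, fb=0
86: 1101001010100000 → 1, fb=1
87: 1010010101000001 → 1, fb=1
88: 0100101010000011 → 0, fb=1
89: 1001010100000111 → 1, fb=1
90: 0010101000001111 → 0, fb=0
91: 0101010000011110 → 0, fb=1
92: 1010100000111101 → 1, fb=1
93: 0101000001111011 → 0, fb=0
94: 1010000011110110 → 1, fb=0
95: 0100000111101100 → 0, fb=1
96: 1000001111011001 → 1, fb=0
97: 0000011110110010 → 0, fb=0
98: 0000111101100100 → 0, fb=1
99: 0001111011001001 → 0, fb=0
100: 0011110110010010 → 0, fb=0
101: 0111101100100100 → 0, fb=1
102: 1111011001001001 → 1, fb=1
103: 1110110010010011 → 1, fb=1

01101001100000111111010111101011000011111000011001101011011010101101001101001011001001110100101010000011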